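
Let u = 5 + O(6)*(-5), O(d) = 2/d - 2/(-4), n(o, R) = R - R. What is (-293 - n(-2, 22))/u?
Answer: -1758/5 ≈ -351.60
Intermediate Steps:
n(o, R) = 0
O(d) = ½ + 2/d (O(d) = 2/d - 2*(-¼) = 2/d + ½ = ½ + 2/d)
u = ⅚ (u = 5 + ((½)*(4 + 6)/6)*(-5) = 5 + ((½)*(⅙)*10)*(-5) = 5 + (⅚)*(-5) = 5 - 25/6 = ⅚ ≈ 0.83333)
(-293 - n(-2, 22))/u = (-293 - 1*0)/(⅚) = (-293 + 0)*(6/5) = -293*6/5 = -1758/5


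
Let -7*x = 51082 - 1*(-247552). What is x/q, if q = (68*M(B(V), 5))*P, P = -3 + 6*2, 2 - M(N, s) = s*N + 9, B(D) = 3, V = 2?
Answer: 21331/6732 ≈ 3.1686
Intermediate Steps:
M(N, s) = -7 - N*s (M(N, s) = 2 - (s*N + 9) = 2 - (N*s + 9) = 2 - (9 + N*s) = 2 + (-9 - N*s) = -7 - N*s)
P = 9 (P = -3 + 12 = 9)
q = -13464 (q = (68*(-7 - 1*3*5))*9 = (68*(-7 - 15))*9 = (68*(-22))*9 = -1496*9 = -13464)
x = -42662 (x = -(51082 - 1*(-247552))/7 = -(51082 + 247552)/7 = -⅐*298634 = -42662)
x/q = -42662/(-13464) = -42662*(-1/13464) = 21331/6732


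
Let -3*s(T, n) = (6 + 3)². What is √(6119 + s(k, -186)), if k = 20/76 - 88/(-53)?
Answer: 2*√1523 ≈ 78.051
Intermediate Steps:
k = 1937/1007 (k = 20*(1/76) - 88*(-1/53) = 5/19 + 88/53 = 1937/1007 ≈ 1.9235)
s(T, n) = -27 (s(T, n) = -(6 + 3)²/3 = -⅓*9² = -⅓*81 = -27)
√(6119 + s(k, -186)) = √(6119 - 27) = √6092 = 2*√1523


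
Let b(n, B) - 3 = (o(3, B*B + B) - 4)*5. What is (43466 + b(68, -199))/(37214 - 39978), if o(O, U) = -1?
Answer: -10861/691 ≈ -15.718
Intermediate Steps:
b(n, B) = -22 (b(n, B) = 3 + (-1 - 4)*5 = 3 - 5*5 = 3 - 25 = -22)
(43466 + b(68, -199))/(37214 - 39978) = (43466 - 22)/(37214 - 39978) = 43444/(-2764) = 43444*(-1/2764) = -10861/691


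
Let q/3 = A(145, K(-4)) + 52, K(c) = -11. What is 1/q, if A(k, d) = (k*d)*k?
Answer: -1/693669 ≈ -1.4416e-6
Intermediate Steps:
A(k, d) = d*k**2 (A(k, d) = (d*k)*k = d*k**2)
q = -693669 (q = 3*(-11*145**2 + 52) = 3*(-11*21025 + 52) = 3*(-231275 + 52) = 3*(-231223) = -693669)
1/q = 1/(-693669) = -1/693669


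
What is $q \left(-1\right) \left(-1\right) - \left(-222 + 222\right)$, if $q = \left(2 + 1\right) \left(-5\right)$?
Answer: $-15$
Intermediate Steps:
$q = -15$ ($q = 3 \left(-5\right) = -15$)
$q \left(-1\right) \left(-1\right) - \left(-222 + 222\right) = \left(-15\right) \left(-1\right) \left(-1\right) - \left(-222 + 222\right) = 15 \left(-1\right) - 0 = -15 + 0 = -15$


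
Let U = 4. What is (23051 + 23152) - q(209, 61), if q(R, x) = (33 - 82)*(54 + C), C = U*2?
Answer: 49241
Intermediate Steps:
C = 8 (C = 4*2 = 8)
q(R, x) = -3038 (q(R, x) = (33 - 82)*(54 + 8) = -49*62 = -3038)
(23051 + 23152) - q(209, 61) = (23051 + 23152) - 1*(-3038) = 46203 + 3038 = 49241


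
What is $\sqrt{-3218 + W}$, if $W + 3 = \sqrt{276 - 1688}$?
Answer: $\sqrt{-3221 + 2 i \sqrt{353}} \approx 0.331 + 56.755 i$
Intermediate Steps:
$W = -3 + 2 i \sqrt{353}$ ($W = -3 + \sqrt{276 - 1688} = -3 + \sqrt{-1412} = -3 + 2 i \sqrt{353} \approx -3.0 + 37.577 i$)
$\sqrt{-3218 + W} = \sqrt{-3218 - \left(3 - 2 i \sqrt{353}\right)} = \sqrt{-3221 + 2 i \sqrt{353}}$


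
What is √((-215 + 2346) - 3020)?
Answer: I*√889 ≈ 29.816*I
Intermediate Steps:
√((-215 + 2346) - 3020) = √(2131 - 3020) = √(-889) = I*√889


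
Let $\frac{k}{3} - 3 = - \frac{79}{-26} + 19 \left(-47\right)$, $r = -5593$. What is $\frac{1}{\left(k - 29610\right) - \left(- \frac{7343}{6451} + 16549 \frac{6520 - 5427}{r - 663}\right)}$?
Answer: $- \frac{524646928}{15413304561609} \approx -3.4039 \cdot 10^{-5}$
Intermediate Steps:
$k = - \frac{69183}{26}$ ($k = 9 + 3 \left(- \frac{79}{-26} + 19 \left(-47\right)\right) = 9 + 3 \left(\left(-79\right) \left(- \frac{1}{26}\right) - 893\right) = 9 + 3 \left(\frac{79}{26} - 893\right) = 9 + 3 \left(- \frac{23139}{26}\right) = 9 - \frac{69417}{26} = - \frac{69183}{26} \approx -2660.9$)
$\frac{1}{\left(k - 29610\right) - \left(- \frac{7343}{6451} + 16549 \frac{6520 - 5427}{r - 663}\right)} = \frac{1}{\left(- \frac{69183}{26} - 29610\right) - \left(- \frac{7343}{6451} + 16549 \frac{6520 - 5427}{-5593 - 663}\right)} = \frac{1}{- \frac{839043}{26} - \left(- \frac{7343}{6451} + \frac{16549}{\left(-6256\right) \frac{1}{1093}}\right)} = \frac{1}{- \frac{839043}{26} - \left(- \frac{7343}{6451} + \frac{16549}{- \frac{6256}{1093}}\right)} = \frac{1}{- \frac{839043}{26} + \left(\frac{7343}{6451} - - \frac{18088057}{6256}\right)} = \frac{1}{- \frac{839043}{26} + \left(\frac{7343}{6451} + \frac{18088057}{6256}\right)} = \frac{1}{- \frac{839043}{26} + \frac{116731993515}{40357456}} = \frac{1}{- \frac{15413304561609}{524646928}} = - \frac{524646928}{15413304561609}$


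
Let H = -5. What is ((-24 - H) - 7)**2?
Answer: 676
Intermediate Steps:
((-24 - H) - 7)**2 = ((-24 - 1*(-5)) - 7)**2 = ((-24 + 5) - 7)**2 = (-19 - 7)**2 = (-26)**2 = 676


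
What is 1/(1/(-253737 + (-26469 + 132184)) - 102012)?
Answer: -148022/15100020265 ≈ -9.8028e-6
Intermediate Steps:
1/(1/(-253737 + (-26469 + 132184)) - 102012) = 1/(1/(-253737 + 105715) - 102012) = 1/(1/(-148022) - 102012) = 1/(-1/148022 - 102012) = 1/(-15100020265/148022) = -148022/15100020265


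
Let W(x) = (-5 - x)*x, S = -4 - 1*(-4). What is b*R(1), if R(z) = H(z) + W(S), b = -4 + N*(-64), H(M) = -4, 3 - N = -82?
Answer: 21776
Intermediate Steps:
N = 85 (N = 3 - 1*(-82) = 3 + 82 = 85)
S = 0 (S = -4 + 4 = 0)
W(x) = x*(-5 - x)
b = -5444 (b = -4 + 85*(-64) = -4 - 5440 = -5444)
R(z) = -4 (R(z) = -4 - 1*0*(5 + 0) = -4 - 1*0*5 = -4 + 0 = -4)
b*R(1) = -5444*(-4) = 21776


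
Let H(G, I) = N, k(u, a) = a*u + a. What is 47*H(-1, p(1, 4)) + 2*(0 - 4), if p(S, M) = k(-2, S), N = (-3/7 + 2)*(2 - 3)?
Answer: -573/7 ≈ -81.857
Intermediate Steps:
k(u, a) = a + a*u
N = -11/7 (N = (-3*1/7 + 2)*(-1) = (-3/7 + 2)*(-1) = (11/7)*(-1) = -11/7 ≈ -1.5714)
p(S, M) = -S (p(S, M) = S*(1 - 2) = S*(-1) = -S)
H(G, I) = -11/7
47*H(-1, p(1, 4)) + 2*(0 - 4) = 47*(-11/7) + 2*(0 - 4) = -517/7 + 2*(-4) = -517/7 - 8 = -573/7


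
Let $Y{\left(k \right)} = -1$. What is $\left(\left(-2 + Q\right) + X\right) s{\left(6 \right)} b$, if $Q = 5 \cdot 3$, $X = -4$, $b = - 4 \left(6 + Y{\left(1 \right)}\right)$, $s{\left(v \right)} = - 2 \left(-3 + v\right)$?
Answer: $1080$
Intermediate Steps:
$s{\left(v \right)} = 6 - 2 v$
$b = -20$ ($b = - 4 \left(6 - 1\right) = \left(-4\right) 5 = -20$)
$Q = 15$
$\left(\left(-2 + Q\right) + X\right) s{\left(6 \right)} b = \left(\left(-2 + 15\right) - 4\right) \left(6 - 12\right) \left(-20\right) = \left(13 - 4\right) \left(6 - 12\right) \left(-20\right) = 9 \left(\left(-6\right) \left(-20\right)\right) = 9 \cdot 120 = 1080$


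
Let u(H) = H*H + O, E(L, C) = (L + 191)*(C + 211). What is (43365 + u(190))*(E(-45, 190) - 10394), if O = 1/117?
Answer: 34437591824/9 ≈ 3.8264e+9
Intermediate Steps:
E(L, C) = (191 + L)*(211 + C)
O = 1/117 ≈ 0.0085470
u(H) = 1/117 + H**2 (u(H) = H*H + 1/117 = H**2 + 1/117 = 1/117 + H**2)
(43365 + u(190))*(E(-45, 190) - 10394) = (43365 + (1/117 + 190**2))*((40301 + 191*190 + 211*(-45) + 190*(-45)) - 10394) = (43365 + (1/117 + 36100))*((40301 + 36290 - 9495 - 8550) - 10394) = (43365 + 4223701/117)*(58546 - 10394) = (9297406/117)*48152 = 34437591824/9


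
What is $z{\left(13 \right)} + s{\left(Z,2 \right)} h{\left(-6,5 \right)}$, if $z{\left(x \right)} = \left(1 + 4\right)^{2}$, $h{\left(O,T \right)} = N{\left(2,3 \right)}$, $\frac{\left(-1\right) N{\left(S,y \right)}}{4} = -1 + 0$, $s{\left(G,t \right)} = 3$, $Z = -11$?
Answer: $37$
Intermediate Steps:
$N{\left(S,y \right)} = 4$ ($N{\left(S,y \right)} = - 4 \left(-1 + 0\right) = \left(-4\right) \left(-1\right) = 4$)
$h{\left(O,T \right)} = 4$
$z{\left(x \right)} = 25$ ($z{\left(x \right)} = 5^{2} = 25$)
$z{\left(13 \right)} + s{\left(Z,2 \right)} h{\left(-6,5 \right)} = 25 + 3 \cdot 4 = 25 + 12 = 37$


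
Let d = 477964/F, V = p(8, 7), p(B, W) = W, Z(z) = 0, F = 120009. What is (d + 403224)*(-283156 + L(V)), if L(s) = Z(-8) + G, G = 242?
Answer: -13690487690459720/120009 ≈ -1.1408e+11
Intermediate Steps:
V = 7
d = 477964/120009 ≈ 3.9827
L(s) = 242 (L(s) = 0 + 242 = 242)
(d + 403224)*(-283156 + L(V)) = (477964/120009 + 403224)*(-283156 + 242) = (48390986980/120009)*(-282914) = -13690487690459720/120009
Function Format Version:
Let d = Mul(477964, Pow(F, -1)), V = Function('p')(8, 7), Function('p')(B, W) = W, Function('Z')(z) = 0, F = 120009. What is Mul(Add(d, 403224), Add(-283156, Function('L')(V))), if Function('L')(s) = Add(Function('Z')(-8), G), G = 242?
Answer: Rational(-13690487690459720, 120009) ≈ -1.1408e+11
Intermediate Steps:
V = 7
d = Rational(477964, 120009) (d = Mul(477964, Pow(120009, -1)) = Mul(477964, Rational(1, 120009)) = Rational(477964, 120009) ≈ 3.9827)
Function('L')(s) = 242 (Function('L')(s) = Add(0, 242) = 242)
Mul(Add(d, 403224), Add(-283156, Function('L')(V))) = Mul(Add(Rational(477964, 120009), 403224), Add(-283156, 242)) = Mul(Rational(48390986980, 120009), -282914) = Rational(-13690487690459720, 120009)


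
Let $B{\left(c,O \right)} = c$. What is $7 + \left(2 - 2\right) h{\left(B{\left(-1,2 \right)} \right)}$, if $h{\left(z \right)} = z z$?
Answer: $7$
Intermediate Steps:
$h{\left(z \right)} = z^{2}$
$7 + \left(2 - 2\right) h{\left(B{\left(-1,2 \right)} \right)} = 7 + \left(2 - 2\right) \left(-1\right)^{2} = 7 + 0 \cdot 1 = 7 + 0 = 7$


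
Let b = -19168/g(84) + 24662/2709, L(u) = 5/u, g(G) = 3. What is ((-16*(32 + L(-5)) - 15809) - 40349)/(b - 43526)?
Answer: 76737843/67597988 ≈ 1.1352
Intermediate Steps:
b = -17284042/2709 (b = -19168/3 + 24662/2709 = -17284042/2709 ≈ -6380.2)
((-16*(32 + L(-5)) - 15809) - 40349)/(b - 43526) = ((-16*(32 + 5/(-5)) - 15809) - 40349)/(-17284042/2709 - 43526) = ((-16*(32 + 5*(-⅕)) - 15809) - 40349)/(-135195976/2709) = ((-16*(32 - 1) - 15809) - 40349)*(-2709/135195976) = ((-16*31 - 15809) - 40349)*(-2709/135195976) = ((-496 - 15809) - 40349)*(-2709/135195976) = (-16305 - 40349)*(-2709/135195976) = -56654*(-2709/135195976) = 76737843/67597988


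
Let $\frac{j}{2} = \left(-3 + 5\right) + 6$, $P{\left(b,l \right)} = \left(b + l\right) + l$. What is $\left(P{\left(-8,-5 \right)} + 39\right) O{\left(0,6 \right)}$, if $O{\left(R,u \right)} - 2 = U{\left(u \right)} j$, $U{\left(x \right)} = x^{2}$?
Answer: $12138$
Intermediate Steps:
$P{\left(b,l \right)} = b + 2 l$
$j = 16$ ($j = 2 \left(\left(-3 + 5\right) + 6\right) = 2 \left(2 + 6\right) = 2 \cdot 8 = 16$)
$O{\left(R,u \right)} = 2 + 16 u^{2}$ ($O{\left(R,u \right)} = 2 + u^{2} \cdot 16 = 2 + 16 u^{2}$)
$\left(P{\left(-8,-5 \right)} + 39\right) O{\left(0,6 \right)} = \left(\left(-8 + 2 \left(-5\right)\right) + 39\right) \left(2 + 16 \cdot 6^{2}\right) = \left(\left(-8 - 10\right) + 39\right) \left(2 + 16 \cdot 36\right) = \left(-18 + 39\right) \left(2 + 576\right) = 21 \cdot 578 = 12138$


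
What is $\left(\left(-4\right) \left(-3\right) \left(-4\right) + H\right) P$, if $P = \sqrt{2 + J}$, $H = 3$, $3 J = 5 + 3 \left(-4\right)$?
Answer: $- 15 i \sqrt{3} \approx - 25.981 i$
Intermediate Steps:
$J = - \frac{7}{3}$ ($J = \frac{5 + 3 \left(-4\right)}{3} = \frac{5 - 12}{3} = \frac{1}{3} \left(-7\right) = - \frac{7}{3} \approx -2.3333$)
$P = \frac{i \sqrt{3}}{3}$ ($P = \sqrt{2 - \frac{7}{3}} = \sqrt{- \frac{1}{3}} = \frac{i \sqrt{3}}{3} \approx 0.57735 i$)
$\left(\left(-4\right) \left(-3\right) \left(-4\right) + H\right) P = \left(\left(-4\right) \left(-3\right) \left(-4\right) + 3\right) \frac{i \sqrt{3}}{3} = \left(12 \left(-4\right) + 3\right) \frac{i \sqrt{3}}{3} = \left(-48 + 3\right) \frac{i \sqrt{3}}{3} = - 45 \frac{i \sqrt{3}}{3} = - 15 i \sqrt{3}$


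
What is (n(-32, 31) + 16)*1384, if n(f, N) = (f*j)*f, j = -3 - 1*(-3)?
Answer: 22144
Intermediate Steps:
j = 0 (j = -3 + 3 = 0)
n(f, N) = 0 (n(f, N) = (f*0)*f = 0*f = 0)
(n(-32, 31) + 16)*1384 = (0 + 16)*1384 = 16*1384 = 22144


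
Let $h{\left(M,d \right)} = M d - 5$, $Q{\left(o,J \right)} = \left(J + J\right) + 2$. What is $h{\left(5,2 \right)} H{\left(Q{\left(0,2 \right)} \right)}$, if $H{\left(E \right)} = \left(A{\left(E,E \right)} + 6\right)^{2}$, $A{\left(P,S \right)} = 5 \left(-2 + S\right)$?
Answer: $3380$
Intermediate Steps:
$Q{\left(o,J \right)} = 2 + 2 J$ ($Q{\left(o,J \right)} = 2 J + 2 = 2 + 2 J$)
$A{\left(P,S \right)} = -10 + 5 S$
$H{\left(E \right)} = \left(-4 + 5 E\right)^{2}$ ($H{\left(E \right)} = \left(\left(-10 + 5 E\right) + 6\right)^{2} = \left(-4 + 5 E\right)^{2}$)
$h{\left(M,d \right)} = -5 + M d$ ($h{\left(M,d \right)} = M d - 5 = -5 + M d$)
$h{\left(5,2 \right)} H{\left(Q{\left(0,2 \right)} \right)} = \left(-5 + 5 \cdot 2\right) \left(-4 + 5 \left(2 + 2 \cdot 2\right)\right)^{2} = \left(-5 + 10\right) \left(-4 + 5 \left(2 + 4\right)\right)^{2} = 5 \left(-4 + 5 \cdot 6\right)^{2} = 5 \left(-4 + 30\right)^{2} = 5 \cdot 26^{2} = 5 \cdot 676 = 3380$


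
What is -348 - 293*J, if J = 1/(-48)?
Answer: -16411/48 ≈ -341.90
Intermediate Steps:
J = -1/48 ≈ -0.020833
-348 - 293*J = -348 - 293*(-1/48) = -348 + 293/48 = -16411/48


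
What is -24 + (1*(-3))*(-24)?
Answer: 48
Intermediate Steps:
-24 + (1*(-3))*(-24) = -24 - 3*(-24) = -24 + 72 = 48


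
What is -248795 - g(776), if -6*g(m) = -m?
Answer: -746773/3 ≈ -2.4892e+5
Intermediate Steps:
g(m) = m/6 (g(m) = -(-1)*m/6 = m/6)
-248795 - g(776) = -248795 - 776/6 = -248795 - 1*388/3 = -248795 - 388/3 = -746773/3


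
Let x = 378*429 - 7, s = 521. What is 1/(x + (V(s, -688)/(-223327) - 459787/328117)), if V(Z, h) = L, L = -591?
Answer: 73277385259/11882191917738943 ≈ 6.1670e-6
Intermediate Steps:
V(Z, h) = -591
x = 162155 (x = 162162 - 7 = 162155)
1/(x + (V(s, -688)/(-223327) - 459787/328117)) = 1/(162155 + (-591/(-223327) - 459787/328117)) = 1/(162155 + (-591*(-1/223327) - 459787*1/328117)) = 1/(162155 + (591/223327 - 459787/328117)) = 1/(162155 - 102488934202/73277385259) = 1/(11882191917738943/73277385259) = 73277385259/11882191917738943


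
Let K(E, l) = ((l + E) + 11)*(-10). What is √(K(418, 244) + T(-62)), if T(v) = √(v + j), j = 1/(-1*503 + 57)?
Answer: √(-1338704680 + 446*I*√12333238)/446 ≈ 0.047992 + 82.037*I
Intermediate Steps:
K(E, l) = -110 - 10*E - 10*l (K(E, l) = ((E + l) + 11)*(-10) = (11 + E + l)*(-10) = -110 - 10*E - 10*l)
j = -1/446 (j = 1/(-503 + 57) = 1/(-446) = -1/446 ≈ -0.0022422)
T(v) = √(-1/446 + v) (T(v) = √(v - 1/446) = √(-1/446 + v))
√(K(418, 244) + T(-62)) = √((-110 - 10*418 - 10*244) + √(-446 + 198916*(-62))/446) = √((-110 - 4180 - 2440) + √(-446 - 12332792)/446) = √(-6730 + √(-12333238)/446) = √(-6730 + (I*√12333238)/446) = √(-6730 + I*√12333238/446)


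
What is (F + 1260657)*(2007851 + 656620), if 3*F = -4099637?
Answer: -282137281562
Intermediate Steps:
F = -4099637/3 (F = (1/3)*(-4099637) = -4099637/3 ≈ -1.3665e+6)
(F + 1260657)*(2007851 + 656620) = (-4099637/3 + 1260657)*(2007851 + 656620) = -317666/3*2664471 = -282137281562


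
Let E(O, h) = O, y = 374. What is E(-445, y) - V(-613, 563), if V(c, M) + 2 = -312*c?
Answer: -191699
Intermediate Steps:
V(c, M) = -2 - 312*c
E(-445, y) - V(-613, 563) = -445 - (-2 - 312*(-613)) = -445 - (-2 + 191256) = -445 - 1*191254 = -445 - 191254 = -191699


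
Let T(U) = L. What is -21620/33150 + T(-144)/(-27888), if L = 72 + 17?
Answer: -6732099/10272080 ≈ -0.65538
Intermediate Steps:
L = 89
T(U) = 89
-21620/33150 + T(-144)/(-27888) = -21620/33150 + 89/(-27888) = -21620*1/33150 + 89*(-1/27888) = -2162/3315 - 89/27888 = -6732099/10272080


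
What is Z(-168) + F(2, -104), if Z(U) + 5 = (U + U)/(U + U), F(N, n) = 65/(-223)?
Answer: -957/223 ≈ -4.2915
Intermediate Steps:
F(N, n) = -65/223 (F(N, n) = 65*(-1/223) = -65/223)
Z(U) = -4 (Z(U) = -5 + (U + U)/(U + U) = -5 + (2*U)/((2*U)) = -5 + (2*U)*(1/(2*U)) = -5 + 1 = -4)
Z(-168) + F(2, -104) = -4 - 65/223 = -957/223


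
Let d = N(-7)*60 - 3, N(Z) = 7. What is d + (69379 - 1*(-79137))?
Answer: 148933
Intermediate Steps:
d = 417 (d = 7*60 - 3 = 420 - 3 = 417)
d + (69379 - 1*(-79137)) = 417 + (69379 - 1*(-79137)) = 417 + (69379 + 79137) = 417 + 148516 = 148933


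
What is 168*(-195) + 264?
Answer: -32496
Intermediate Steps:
168*(-195) + 264 = -32760 + 264 = -32496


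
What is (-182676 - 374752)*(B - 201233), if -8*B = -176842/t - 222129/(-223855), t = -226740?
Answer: 1138710687595364662669/10151376540 ≈ 1.1217e+11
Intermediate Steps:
B = -8995249537/40605506160 (B = -(-176842/(-226740) - 222129/(-223855))/8 = -(-176842*(-1/226740) - 222129*(-1/223855))/8 = -(88421/113370 + 222129/223855)/8 = -⅛*8995249537/5075688270 = -8995249537/40605506160 ≈ -0.22153)
(-182676 - 374752)*(B - 201233) = (-182676 - 374752)*(-8995249537/40605506160 - 201233) = -557428*(-8171176816344817/40605506160) = 1138710687595364662669/10151376540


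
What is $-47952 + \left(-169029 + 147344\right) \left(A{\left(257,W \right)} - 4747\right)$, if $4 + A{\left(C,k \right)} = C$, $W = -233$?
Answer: $97404438$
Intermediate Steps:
$A{\left(C,k \right)} = -4 + C$
$-47952 + \left(-169029 + 147344\right) \left(A{\left(257,W \right)} - 4747\right) = -47952 + \left(-169029 + 147344\right) \left(\left(-4 + 257\right) - 4747\right) = -47952 - 21685 \left(253 - 4747\right) = -47952 - -97452390 = -47952 + 97452390 = 97404438$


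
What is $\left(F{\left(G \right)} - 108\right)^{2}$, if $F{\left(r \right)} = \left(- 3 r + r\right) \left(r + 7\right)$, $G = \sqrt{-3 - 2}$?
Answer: $8624 + 2744 i \sqrt{5} \approx 8624.0 + 6135.8 i$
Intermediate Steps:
$G = i \sqrt{5}$ ($G = \sqrt{-5} = i \sqrt{5} \approx 2.2361 i$)
$F{\left(r \right)} = - 2 r \left(7 + r\right)$
$\left(F{\left(G \right)} - 108\right)^{2} = \left(- 2 i \sqrt{5} \left(7 + i \sqrt{5}\right) - 108\right)^{2} = \left(-108 - 2 i \sqrt{5} \left(7 + i \sqrt{5}\right)\right)^{2}$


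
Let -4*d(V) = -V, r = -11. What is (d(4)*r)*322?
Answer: -3542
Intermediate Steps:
d(V) = V/4 (d(V) = -(-1)*V/4 = V/4)
(d(4)*r)*322 = (((¼)*4)*(-11))*322 = (1*(-11))*322 = -11*322 = -3542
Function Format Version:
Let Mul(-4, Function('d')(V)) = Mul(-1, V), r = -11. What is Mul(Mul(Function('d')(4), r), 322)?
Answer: -3542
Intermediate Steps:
Function('d')(V) = Mul(Rational(1, 4), V) (Function('d')(V) = Mul(Rational(-1, 4), Mul(-1, V)) = Mul(Rational(1, 4), V))
Mul(Mul(Function('d')(4), r), 322) = Mul(Mul(Mul(Rational(1, 4), 4), -11), 322) = Mul(Mul(1, -11), 322) = Mul(-11, 322) = -3542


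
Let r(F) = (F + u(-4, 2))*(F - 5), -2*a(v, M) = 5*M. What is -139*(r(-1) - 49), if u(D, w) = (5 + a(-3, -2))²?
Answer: 89377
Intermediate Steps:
a(v, M) = -5*M/2
u(D, w) = 100 (u(D, w) = (5 - 5/2*(-2))² = (5 + 5)² = 10² = 100)
r(F) = (-5 + F)*(100 + F) (r(F) = (F + 100)*(F - 5) = (100 + F)*(-5 + F) = (-5 + F)*(100 + F))
-139*(r(-1) - 49) = -139*((-500 + (-1)² + 95*(-1)) - 49) = -139*((-500 + 1 - 95) - 49) = -139*(-594 - 49) = -139*(-643) = 89377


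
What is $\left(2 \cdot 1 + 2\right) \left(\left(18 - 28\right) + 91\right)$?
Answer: $324$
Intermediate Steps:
$\left(2 \cdot 1 + 2\right) \left(\left(18 - 28\right) + 91\right) = \left(2 + 2\right) \left(\left(18 - 28\right) + 91\right) = 4 \left(-10 + 91\right) = 4 \cdot 81 = 324$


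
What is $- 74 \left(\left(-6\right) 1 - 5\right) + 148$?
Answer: $962$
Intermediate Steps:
$- 74 \left(\left(-6\right) 1 - 5\right) + 148 = - 74 \left(-6 - 5\right) + 148 = \left(-74\right) \left(-11\right) + 148 = 814 + 148 = 962$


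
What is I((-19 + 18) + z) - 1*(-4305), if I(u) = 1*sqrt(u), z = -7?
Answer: 4305 + 2*I*sqrt(2) ≈ 4305.0 + 2.8284*I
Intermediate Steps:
I(u) = sqrt(u)
I((-19 + 18) + z) - 1*(-4305) = sqrt((-19 + 18) - 7) - 1*(-4305) = sqrt(-1 - 7) + 4305 = sqrt(-8) + 4305 = 2*I*sqrt(2) + 4305 = 4305 + 2*I*sqrt(2)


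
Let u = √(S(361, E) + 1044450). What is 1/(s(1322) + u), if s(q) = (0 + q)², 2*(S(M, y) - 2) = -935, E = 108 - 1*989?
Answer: 3495368/6108796639743 - √4175938/6108796639743 ≈ 5.7185e-7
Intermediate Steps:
E = -881 (E = 108 - 989 = -881)
S(M, y) = -931/2 (S(M, y) = 2 + (½)*(-935) = 2 - 935/2 = -931/2)
s(q) = q²
u = √4175938/2 (u = √(-931/2 + 1044450) = √(2087969/2) = √4175938/2 ≈ 1021.8)
1/(s(1322) + u) = 1/(1322² + √4175938/2) = 1/(1747684 + √4175938/2)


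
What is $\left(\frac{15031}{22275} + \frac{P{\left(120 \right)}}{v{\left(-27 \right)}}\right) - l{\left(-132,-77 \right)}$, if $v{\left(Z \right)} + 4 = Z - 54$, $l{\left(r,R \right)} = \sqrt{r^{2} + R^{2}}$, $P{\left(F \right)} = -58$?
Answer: $\frac{513917}{378675} - 11 \sqrt{193} \approx -151.46$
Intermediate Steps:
$l{\left(r,R \right)} = \sqrt{R^{2} + r^{2}}$
$v{\left(Z \right)} = -58 + Z$ ($v{\left(Z \right)} = -4 + \left(Z - 54\right) = -4 + \left(-54 + Z\right) = -58 + Z$)
$\left(\frac{15031}{22275} + \frac{P{\left(120 \right)}}{v{\left(-27 \right)}}\right) - l{\left(-132,-77 \right)} = \left(\frac{15031}{22275} - \frac{58}{-58 - 27}\right) - \sqrt{\left(-77\right)^{2} + \left(-132\right)^{2}} = \left(15031 \cdot \frac{1}{22275} - \frac{58}{-85}\right) - \sqrt{5929 + 17424} = \left(\frac{15031}{22275} - - \frac{58}{85}\right) - \sqrt{23353} = \left(\frac{15031}{22275} + \frac{58}{85}\right) - 11 \sqrt{193} = \frac{513917}{378675} - 11 \sqrt{193}$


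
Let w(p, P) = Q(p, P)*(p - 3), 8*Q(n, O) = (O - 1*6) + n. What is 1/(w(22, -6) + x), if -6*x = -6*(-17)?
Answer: 4/27 ≈ 0.14815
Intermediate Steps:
Q(n, O) = -3/4 + O/8 + n/8 (Q(n, O) = ((O - 1*6) + n)/8 = ((O - 6) + n)/8 = ((-6 + O) + n)/8 = (-6 + O + n)/8 = -3/4 + O/8 + n/8)
x = -17 (x = -(-1)*(-17) = -1/6*102 = -17)
w(p, P) = (-3 + p)*(-3/4 + P/8 + p/8) (w(p, P) = (-3/4 + P/8 + p/8)*(p - 3) = (-3/4 + P/8 + p/8)*(-3 + p) = (-3 + p)*(-3/4 + P/8 + p/8))
1/(w(22, -6) + x) = 1/((-3 + 22)*(-6 - 6 + 22)/8 - 17) = 1/((1/8)*19*10 - 17) = 1/(95/4 - 17) = 1/(27/4) = 4/27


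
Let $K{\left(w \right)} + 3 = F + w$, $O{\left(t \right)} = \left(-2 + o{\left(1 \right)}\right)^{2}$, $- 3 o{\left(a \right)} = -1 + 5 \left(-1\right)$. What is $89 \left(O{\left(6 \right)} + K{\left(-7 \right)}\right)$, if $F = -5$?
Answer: $-1335$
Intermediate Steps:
$o{\left(a \right)} = 2$ ($o{\left(a \right)} = - \frac{-1 + 5 \left(-1\right)}{3} = - \frac{-1 - 5}{3} = \left(- \frac{1}{3}\right) \left(-6\right) = 2$)
$O{\left(t \right)} = 0$ ($O{\left(t \right)} = \left(-2 + 2\right)^{2} = 0^{2} = 0$)
$K{\left(w \right)} = -8 + w$ ($K{\left(w \right)} = -3 + \left(-5 + w\right) = -8 + w$)
$89 \left(O{\left(6 \right)} + K{\left(-7 \right)}\right) = 89 \left(0 - 15\right) = 89 \left(-15\right) = -1335$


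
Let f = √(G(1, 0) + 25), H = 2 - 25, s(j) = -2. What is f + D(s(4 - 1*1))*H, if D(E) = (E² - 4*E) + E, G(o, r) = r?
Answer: -225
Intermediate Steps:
D(E) = E² - 3*E
H = -23
f = 5 (f = √(0 + 25) = √25 = 5)
f + D(s(4 - 1*1))*H = 5 - 2*(-3 - 2)*(-23) = 5 - 2*(-5)*(-23) = 5 + 10*(-23) = 5 - 230 = -225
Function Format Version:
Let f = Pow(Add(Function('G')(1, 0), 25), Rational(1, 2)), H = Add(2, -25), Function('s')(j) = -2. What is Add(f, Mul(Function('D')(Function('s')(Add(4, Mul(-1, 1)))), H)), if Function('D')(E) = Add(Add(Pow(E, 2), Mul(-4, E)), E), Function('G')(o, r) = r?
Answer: -225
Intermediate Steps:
Function('D')(E) = Add(Pow(E, 2), Mul(-3, E))
H = -23
f = 5 (f = Pow(Add(0, 25), Rational(1, 2)) = Pow(25, Rational(1, 2)) = 5)
Add(f, Mul(Function('D')(Function('s')(Add(4, Mul(-1, 1)))), H)) = Add(5, Mul(Mul(-2, Add(-3, -2)), -23)) = Add(5, Mul(Mul(-2, -5), -23)) = Add(5, Mul(10, -23)) = Add(5, -230) = -225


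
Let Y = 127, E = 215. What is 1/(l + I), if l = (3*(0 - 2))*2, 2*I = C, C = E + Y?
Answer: 1/159 ≈ 0.0062893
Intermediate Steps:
C = 342 (C = 215 + 127 = 342)
I = 171 (I = (1/2)*342 = 171)
l = -12 (l = (3*(-2))*2 = -6*2 = -12)
1/(l + I) = 1/(-12 + 171) = 1/159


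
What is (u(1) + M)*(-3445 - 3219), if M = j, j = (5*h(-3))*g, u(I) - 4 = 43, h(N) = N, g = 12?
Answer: 886312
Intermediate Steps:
u(I) = 47 (u(I) = 4 + 43 = 47)
j = -180 (j = (5*(-3))*12 = -15*12 = -180)
M = -180
(u(1) + M)*(-3445 - 3219) = (47 - 180)*(-3445 - 3219) = -133*(-6664) = 886312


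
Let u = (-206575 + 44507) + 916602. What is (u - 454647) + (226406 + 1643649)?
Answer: 2169942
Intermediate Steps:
u = 754534 (u = -162068 + 916602 = 754534)
(u - 454647) + (226406 + 1643649) = (754534 - 454647) + (226406 + 1643649) = 299887 + 1870055 = 2169942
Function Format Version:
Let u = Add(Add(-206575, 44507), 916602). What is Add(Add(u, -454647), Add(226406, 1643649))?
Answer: 2169942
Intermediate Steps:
u = 754534 (u = Add(-162068, 916602) = 754534)
Add(Add(u, -454647), Add(226406, 1643649)) = Add(Add(754534, -454647), Add(226406, 1643649)) = Add(299887, 1870055) = 2169942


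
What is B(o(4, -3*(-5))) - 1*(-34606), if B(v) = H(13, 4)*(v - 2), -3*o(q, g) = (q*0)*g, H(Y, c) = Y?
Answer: 34580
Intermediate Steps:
o(q, g) = 0 (o(q, g) = -q*0*g/3 = -0*g = -⅓*0 = 0)
B(v) = -26 + 13*v (B(v) = 13*(v - 2) = 13*(-2 + v) = -26 + 13*v)
B(o(4, -3*(-5))) - 1*(-34606) = (-26 + 13*0) - 1*(-34606) = (-26 + 0) + 34606 = -26 + 34606 = 34580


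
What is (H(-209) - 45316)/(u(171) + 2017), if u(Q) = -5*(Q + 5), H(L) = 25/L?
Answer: -3157023/79211 ≈ -39.856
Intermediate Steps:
u(Q) = -25 - 5*Q (u(Q) = -5*(5 + Q) = -25 - 5*Q)
(H(-209) - 45316)/(u(171) + 2017) = (25/(-209) - 45316)/((-25 - 5*171) + 2017) = (25*(-1/209) - 45316)/((-25 - 855) + 2017) = (-25/209 - 45316)/(-880 + 2017) = -9471069/209/1137 = -9471069/209*1/1137 = -3157023/79211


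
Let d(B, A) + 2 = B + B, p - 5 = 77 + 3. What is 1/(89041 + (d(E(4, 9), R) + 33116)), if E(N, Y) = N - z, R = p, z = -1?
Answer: 1/122165 ≈ 8.1857e-6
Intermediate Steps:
p = 85 (p = 5 + (77 + 3) = 5 + 80 = 85)
R = 85
E(N, Y) = 1 + N (E(N, Y) = N - 1*(-1) = N + 1 = 1 + N)
d(B, A) = -2 + 2*B (d(B, A) = -2 + (B + B) = -2 + 2*B)
1/(89041 + (d(E(4, 9), R) + 33116)) = 1/(89041 + ((-2 + 2*(1 + 4)) + 33116)) = 1/(89041 + ((-2 + 2*5) + 33116)) = 1/(89041 + ((-2 + 10) + 33116)) = 1/(89041 + (8 + 33116)) = 1/(89041 + 33124) = 1/122165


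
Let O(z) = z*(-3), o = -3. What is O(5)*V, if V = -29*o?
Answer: -1305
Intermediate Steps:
O(z) = -3*z
V = 87 (V = -29*(-3) = 87)
O(5)*V = -3*5*87 = -15*87 = -1305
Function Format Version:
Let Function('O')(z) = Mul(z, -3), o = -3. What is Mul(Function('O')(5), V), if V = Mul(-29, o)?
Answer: -1305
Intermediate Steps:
Function('O')(z) = Mul(-3, z)
V = 87 (V = Mul(-29, -3) = 87)
Mul(Function('O')(5), V) = Mul(Mul(-3, 5), 87) = Mul(-15, 87) = -1305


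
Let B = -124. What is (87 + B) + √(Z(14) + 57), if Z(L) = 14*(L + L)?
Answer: -37 + √449 ≈ -15.810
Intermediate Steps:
Z(L) = 28*L (Z(L) = 14*(2*L) = 28*L)
(87 + B) + √(Z(14) + 57) = (87 - 124) + √(28*14 + 57) = -37 + √(392 + 57) = -37 + √449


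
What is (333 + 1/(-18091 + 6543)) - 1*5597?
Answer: -60788673/11548 ≈ -5264.0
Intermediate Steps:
(333 + 1/(-18091 + 6543)) - 1*5597 = (333 + 1/(-11548)) - 5597 = (333 - 1/11548) - 5597 = 3845483/11548 - 5597 = -60788673/11548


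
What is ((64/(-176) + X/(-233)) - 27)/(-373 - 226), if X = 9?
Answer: 70232/1535237 ≈ 0.045747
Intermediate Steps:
((64/(-176) + X/(-233)) - 27)/(-373 - 226) = ((64/(-176) + 9/(-233)) - 27)/(-373 - 226) = ((64*(-1/176) + 9*(-1/233)) - 27)/(-599) = ((-4/11 - 9/233) - 27)*(-1/599) = (-1031/2563 - 27)*(-1/599) = -70232/2563*(-1/599) = 70232/1535237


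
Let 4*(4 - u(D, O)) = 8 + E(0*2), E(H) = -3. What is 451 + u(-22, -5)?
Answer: 1815/4 ≈ 453.75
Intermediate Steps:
u(D, O) = 11/4 (u(D, O) = 4 - (8 - 3)/4 = 4 - 1/4*5 = 4 - 5/4 = 11/4)
451 + u(-22, -5) = 451 + 11/4 = 1815/4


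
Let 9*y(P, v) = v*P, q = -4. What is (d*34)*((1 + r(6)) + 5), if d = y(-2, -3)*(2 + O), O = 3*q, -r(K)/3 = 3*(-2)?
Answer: -5440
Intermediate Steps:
r(K) = 18 (r(K) = -9*(-2) = -3*(-6) = 18)
y(P, v) = P*v/9 (y(P, v) = (v*P)/9 = (P*v)/9 = P*v/9)
O = -12 (O = 3*(-4) = -12)
d = -20/3 (d = ((1/9)*(-2)*(-3))*(2 - 12) = (2/3)*(-10) = -20/3 ≈ -6.6667)
(d*34)*((1 + r(6)) + 5) = (-20/3*34)*((1 + 18) + 5) = -680*(19 + 5)/3 = -680/3*24 = -5440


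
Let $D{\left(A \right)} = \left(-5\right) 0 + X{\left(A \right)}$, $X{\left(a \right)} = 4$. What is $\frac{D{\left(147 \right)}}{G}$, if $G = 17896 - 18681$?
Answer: $- \frac{4}{785} \approx -0.0050955$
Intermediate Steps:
$G = -785$
$D{\left(A \right)} = 4$ ($D{\left(A \right)} = \left(-5\right) 0 + 4 = 0 + 4 = 4$)
$\frac{D{\left(147 \right)}}{G} = \frac{4}{-785} = 4 \left(- \frac{1}{785}\right) = - \frac{4}{785}$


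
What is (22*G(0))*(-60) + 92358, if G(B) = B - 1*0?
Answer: 92358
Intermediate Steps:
G(B) = B (G(B) = B + 0 = B)
(22*G(0))*(-60) + 92358 = (22*0)*(-60) + 92358 = 0*(-60) + 92358 = 0 + 92358 = 92358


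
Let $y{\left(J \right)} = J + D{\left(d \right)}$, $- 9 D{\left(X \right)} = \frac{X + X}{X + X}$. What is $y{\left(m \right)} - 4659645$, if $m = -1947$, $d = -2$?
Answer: $- \frac{41954329}{9} \approx -4.6616 \cdot 10^{6}$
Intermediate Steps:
$D{\left(X \right)} = - \frac{1}{9}$ ($D{\left(X \right)} = - \frac{\left(X + X\right) \frac{1}{X + X}}{9} = - \frac{2 X \frac{1}{2 X}}{9} = \left(- \frac{1}{9}\right) 1 = - \frac{1}{9}$)
$y{\left(J \right)} = - \frac{1}{9} + J$ ($y{\left(J \right)} = J - \frac{1}{9} = - \frac{1}{9} + J$)
$y{\left(m \right)} - 4659645 = \left(- \frac{1}{9} - 1947\right) - 4659645 = - \frac{17524}{9} - 4659645 = - \frac{41954329}{9}$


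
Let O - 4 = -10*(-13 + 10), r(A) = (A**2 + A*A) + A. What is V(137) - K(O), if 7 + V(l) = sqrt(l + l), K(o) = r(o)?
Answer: -2353 + sqrt(274) ≈ -2336.4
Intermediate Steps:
r(A) = A + 2*A**2 (r(A) = (A**2 + A**2) + A = 2*A**2 + A = A + 2*A**2)
O = 34 (O = 4 - 10*(-13 + 10) = 4 - 10*(-3) = 4 + 30 = 34)
K(o) = o*(1 + 2*o)
V(l) = -7 + sqrt(2)*sqrt(l) (V(l) = -7 + sqrt(l + l) = -7 + sqrt(2*l) = -7 + sqrt(2)*sqrt(l))
V(137) - K(O) = (-7 + sqrt(2)*sqrt(137)) - 34*(1 + 2*34) = (-7 + sqrt(274)) - 34*(1 + 68) = (-7 + sqrt(274)) - 34*69 = (-7 + sqrt(274)) - 1*2346 = (-7 + sqrt(274)) - 2346 = -2353 + sqrt(274)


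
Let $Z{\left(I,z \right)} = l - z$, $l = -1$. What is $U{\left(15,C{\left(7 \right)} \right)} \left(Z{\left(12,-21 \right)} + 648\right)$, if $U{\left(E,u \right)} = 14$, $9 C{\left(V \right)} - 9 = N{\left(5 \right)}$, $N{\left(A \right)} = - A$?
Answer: $9352$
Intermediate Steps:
$C{\left(V \right)} = \frac{4}{9}$ ($C{\left(V \right)} = 1 + \frac{\left(-1\right) 5}{9} = 1 + \frac{1}{9} \left(-5\right) = 1 - \frac{5}{9} = \frac{4}{9}$)
$Z{\left(I,z \right)} = -1 - z$
$U{\left(15,C{\left(7 \right)} \right)} \left(Z{\left(12,-21 \right)} + 648\right) = 14 \left(\left(-1 - -21\right) + 648\right) = 14 \left(\left(-1 + 21\right) + 648\right) = 14 \left(20 + 648\right) = 14 \cdot 668 = 9352$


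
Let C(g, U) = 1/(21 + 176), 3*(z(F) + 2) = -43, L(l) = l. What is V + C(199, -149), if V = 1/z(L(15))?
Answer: -542/9653 ≈ -0.056148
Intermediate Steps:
z(F) = -49/3 (z(F) = -2 + (⅓)*(-43) = -2 - 43/3 = -49/3)
C(g, U) = 1/197
V = -3/49 (V = 1/(-49/3) = -3/49 ≈ -0.061224)
V + C(199, -149) = -3/49 + 1/197 = -542/9653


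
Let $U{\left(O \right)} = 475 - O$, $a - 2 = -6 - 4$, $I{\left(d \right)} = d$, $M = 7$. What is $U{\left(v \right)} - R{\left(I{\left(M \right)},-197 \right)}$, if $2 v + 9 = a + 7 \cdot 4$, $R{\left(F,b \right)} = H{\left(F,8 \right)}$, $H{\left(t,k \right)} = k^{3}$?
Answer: $- \frac{85}{2} \approx -42.5$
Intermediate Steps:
$a = -8$ ($a = 2 - 10 = -8$)
$R{\left(F,b \right)} = 512$ ($R{\left(F,b \right)} = 8^{3} = 512$)
$v = \frac{11}{2}$ ($v = - \frac{9}{2} + \frac{-8 + 7 \cdot 4}{2} = - \frac{9}{2} + \frac{-8 + 28}{2} = - \frac{9}{2} + \frac{1}{2} \cdot 20 = - \frac{9}{2} + 10 = \frac{11}{2} \approx 5.5$)
$U{\left(v \right)} - R{\left(I{\left(M \right)},-197 \right)} = \left(475 - \frac{11}{2}\right) - 512 = \frac{939}{2} - 512 = - \frac{85}{2}$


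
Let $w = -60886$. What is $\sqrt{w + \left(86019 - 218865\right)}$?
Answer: $2 i \sqrt{48433} \approx 440.15 i$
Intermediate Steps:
$\sqrt{w + \left(86019 - 218865\right)} = \sqrt{-60886 + \left(86019 - 218865\right)} = \sqrt{-60886 - 132846} = \sqrt{-193732} = 2 i \sqrt{48433}$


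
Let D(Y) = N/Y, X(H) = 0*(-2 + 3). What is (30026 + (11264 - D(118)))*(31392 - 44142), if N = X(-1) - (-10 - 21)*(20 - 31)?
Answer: -31062576375/59 ≈ -5.2648e+8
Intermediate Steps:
X(H) = 0 (X(H) = 0*1 = 0)
N = -341 (N = 0 - (-10 - 21)*(20 - 31) = 0 - (-31)*(-11) = 0 - 1*341 = 0 - 341 = -341)
D(Y) = -341/Y
(30026 + (11264 - D(118)))*(31392 - 44142) = (30026 + (11264 - (-341)/118))*(31392 - 44142) = (30026 + (11264 - (-341)/118))*(-12750) = (30026 + (11264 - 1*(-341/118)))*(-12750) = (30026 + (11264 + 341/118))*(-12750) = (30026 + 1329493/118)*(-12750) = (4872561/118)*(-12750) = -31062576375/59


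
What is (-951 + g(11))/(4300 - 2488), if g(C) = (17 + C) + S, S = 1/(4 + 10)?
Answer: -4307/8456 ≈ -0.50934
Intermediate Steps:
S = 1/14 ≈ 0.071429
g(C) = 239/14 + C (g(C) = (17 + C) + 1/14 = 239/14 + C)
(-951 + g(11))/(4300 - 2488) = (-951 + (239/14 + 11))/(4300 - 2488) = (-951 + 393/14)/1812 = -12921/14*1/1812 = -4307/8456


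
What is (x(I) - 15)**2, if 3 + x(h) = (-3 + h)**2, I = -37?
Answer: 2502724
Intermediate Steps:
x(h) = -3 + (-3 + h)**2
(x(I) - 15)**2 = ((-3 + (-3 - 37)**2) - 15)**2 = ((-3 + (-40)**2) - 15)**2 = ((-3 + 1600) - 15)**2 = (1597 - 15)**2 = 1582**2 = 2502724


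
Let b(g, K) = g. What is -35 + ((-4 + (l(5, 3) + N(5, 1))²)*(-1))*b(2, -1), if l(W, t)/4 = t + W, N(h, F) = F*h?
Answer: -2765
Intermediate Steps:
l(W, t) = 4*W + 4*t (l(W, t) = 4*(t + W) = 4*(W + t) = 4*W + 4*t)
-35 + ((-4 + (l(5, 3) + N(5, 1))²)*(-1))*b(2, -1) = -35 + ((-4 + ((4*5 + 4*3) + 1*5)²)*(-1))*2 = -35 + ((-4 + ((20 + 12) + 5)²)*(-1))*2 = -35 + ((-4 + (32 + 5)²)*(-1))*2 = -35 + ((-4 + 37²)*(-1))*2 = -35 + ((-4 + 1369)*(-1))*2 = -35 + (1365*(-1))*2 = -35 - 1365*2 = -35 - 2730 = -2765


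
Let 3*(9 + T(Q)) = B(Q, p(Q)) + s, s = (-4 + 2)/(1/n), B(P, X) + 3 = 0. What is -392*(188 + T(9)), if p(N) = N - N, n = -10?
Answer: -217168/3 ≈ -72389.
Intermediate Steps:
p(N) = 0
B(P, X) = -3 (B(P, X) = -3 + 0 = -3)
s = 20 (s = (-4 + 2)/(1/(-10)) = -2/(-⅒) = -2*(-10) = 20)
T(Q) = -10/3 (T(Q) = -9 + (-3 + 20)/3 = -9 + (⅓)*17 = -9 + 17/3 = -10/3)
-392*(188 + T(9)) = -392*(188 - 10/3) = -392*554/3 = -217168/3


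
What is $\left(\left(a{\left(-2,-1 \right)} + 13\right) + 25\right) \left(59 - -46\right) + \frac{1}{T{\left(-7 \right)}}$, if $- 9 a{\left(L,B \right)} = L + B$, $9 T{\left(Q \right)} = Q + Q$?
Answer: $\frac{56341}{14} \approx 4024.4$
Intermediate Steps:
$T{\left(Q \right)} = \frac{2 Q}{9}$ ($T{\left(Q \right)} = \frac{Q + Q}{9} = \frac{2 Q}{9}$)
$a{\left(L,B \right)} = - \frac{B}{9} - \frac{L}{9}$ ($a{\left(L,B \right)} = - \frac{L + B}{9} = - \frac{B + L}{9} = - \frac{B}{9} - \frac{L}{9}$)
$\left(\left(a{\left(-2,-1 \right)} + 13\right) + 25\right) \left(59 - -46\right) + \frac{1}{T{\left(-7 \right)}} = \left(\left(\left(\left(- \frac{1}{9}\right) \left(-1\right) - - \frac{2}{9}\right) + 13\right) + 25\right) \left(59 - -46\right) + \frac{1}{\frac{2}{9} \left(-7\right)} = \left(\left(\left(\frac{1}{9} + \frac{2}{9}\right) + 13\right) + 25\right) \left(59 + 46\right) + \frac{1}{- \frac{14}{9}} = \left(\left(\frac{1}{3} + 13\right) + 25\right) 105 - \frac{9}{14} = \left(\frac{40}{3} + 25\right) 105 - \frac{9}{14} = \frac{115}{3} \cdot 105 - \frac{9}{14} = 4025 - \frac{9}{14} = \frac{56341}{14}$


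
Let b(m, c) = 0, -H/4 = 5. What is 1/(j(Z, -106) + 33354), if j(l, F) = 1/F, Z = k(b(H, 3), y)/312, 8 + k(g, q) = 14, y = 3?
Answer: 106/3535523 ≈ 2.9981e-5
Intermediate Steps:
H = -20 (H = -4*5 = -20)
k(g, q) = 6 (k(g, q) = -8 + 14 = 6)
Z = 1/52 (Z = 6/312 = 6*(1/312) = 1/52 ≈ 0.019231)
1/(j(Z, -106) + 33354) = 1/(1/(-106) + 33354) = 1/(-1/106 + 33354) = 1/(3535523/106) = 106/3535523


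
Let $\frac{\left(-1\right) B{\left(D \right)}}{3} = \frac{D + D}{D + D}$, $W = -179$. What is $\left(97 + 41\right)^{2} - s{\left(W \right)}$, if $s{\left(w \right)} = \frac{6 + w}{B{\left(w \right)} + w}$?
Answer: $\frac{3465835}{182} \approx 19043.0$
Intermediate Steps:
$B{\left(D \right)} = -3$ ($B{\left(D \right)} = - 3 \frac{D + D}{D + D} = - 3 \frac{2 D}{2 D} = - 3 \cdot 2 D \frac{1}{2 D} = \left(-3\right) 1 = -3$)
$s{\left(w \right)} = \frac{6 + w}{-3 + w}$
$\left(97 + 41\right)^{2} - s{\left(W \right)} = \left(97 + 41\right)^{2} - \frac{6 - 179}{-3 - 179} = 138^{2} - \frac{1}{-182} \left(-173\right) = 19044 - \left(- \frac{1}{182}\right) \left(-173\right) = 19044 - \frac{173}{182} = \frac{3465835}{182}$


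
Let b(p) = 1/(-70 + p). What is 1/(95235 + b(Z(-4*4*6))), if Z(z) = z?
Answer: 166/15809009 ≈ 1.0500e-5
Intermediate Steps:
1/(95235 + b(Z(-4*4*6))) = 1/(95235 + 1/(-70 - 4*4*6)) = 1/(95235 + 1/(-70 - 16*6)) = 1/(95235 + 1/(-70 - 96)) = 1/(95235 + 1/(-166)) = 1/(95235 - 1/166) = 1/(15809009/166) = 166/15809009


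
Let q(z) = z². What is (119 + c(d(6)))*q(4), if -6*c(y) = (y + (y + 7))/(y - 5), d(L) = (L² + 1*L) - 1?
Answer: 51230/27 ≈ 1897.4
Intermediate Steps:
d(L) = -1 + L + L² (d(L) = (L² + L) - 1 = (L + L²) - 1 = -1 + L + L²)
c(y) = -(7 + 2*y)/(6*(-5 + y)) (c(y) = -(y + (y + 7))/(6*(y - 5)) = -(y + (7 + y))/(6*(-5 + y)) = -(7 + 2*y)/(6*(-5 + y)))
(119 + c(d(6)))*q(4) = (119 + (-7 - 2*(-1 + 6 + 6²))/(6*(-5 + (-1 + 6 + 6²))))*4² = (119 + (-7 - 2*(-1 + 6 + 36))/(6*(-5 + (-1 + 6 + 36))))*16 = (119 + (-7 - 2*41)/(6*(-5 + 41)))*16 = (119 + (⅙)*(-7 - 82)/36)*16 = (119 + (⅙)*(1/36)*(-89))*16 = (119 - 89/216)*16 = (25615/216)*16 = 51230/27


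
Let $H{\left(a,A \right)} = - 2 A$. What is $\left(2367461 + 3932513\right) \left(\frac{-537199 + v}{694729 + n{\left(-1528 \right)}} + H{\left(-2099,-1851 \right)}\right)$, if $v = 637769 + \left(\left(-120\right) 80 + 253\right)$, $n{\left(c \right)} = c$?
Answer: $\frac{16167757623145550}{693201} \approx 2.3323 \cdot 10^{10}$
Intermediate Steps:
$v = 628422$ ($v = 637769 + \left(-9600 + 253\right) = 637769 - 9347 = 628422$)
$\left(2367461 + 3932513\right) \left(\frac{-537199 + v}{694729 + n{\left(-1528 \right)}} + H{\left(-2099,-1851 \right)}\right) = \left(2367461 + 3932513\right) \left(\frac{-537199 + 628422}{694729 - 1528} - -3702\right) = 6299974 \left(\frac{91223}{693201} + 3702\right) = 6299974 \cdot \frac{2566321325}{693201} = \frac{16167757623145550}{693201}$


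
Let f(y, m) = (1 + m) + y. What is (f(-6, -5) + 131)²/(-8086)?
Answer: -14641/8086 ≈ -1.8107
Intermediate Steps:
f(y, m) = 1 + m + y
(f(-6, -5) + 131)²/(-8086) = ((1 - 5 - 6) + 131)²/(-8086) = (-10 + 131)²*(-1/8086) = 121²*(-1/8086) = 14641*(-1/8086) = -14641/8086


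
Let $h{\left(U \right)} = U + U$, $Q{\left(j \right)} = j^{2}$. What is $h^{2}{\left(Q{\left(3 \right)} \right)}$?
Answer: $324$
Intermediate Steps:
$h{\left(U \right)} = 2 U$
$h^{2}{\left(Q{\left(3 \right)} \right)} = \left(2 \cdot 3^{2}\right)^{2} = \left(2 \cdot 9\right)^{2} = 18^{2} = 324$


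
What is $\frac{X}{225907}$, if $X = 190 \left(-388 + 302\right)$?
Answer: $- \frac{16340}{225907} \approx -0.072331$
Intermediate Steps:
$X = -16340$ ($X = 190 \left(-86\right) = -16340$)
$\frac{X}{225907} = - \frac{16340}{225907}$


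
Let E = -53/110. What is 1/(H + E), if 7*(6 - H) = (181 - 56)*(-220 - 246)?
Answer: 770/6411749 ≈ 0.00012009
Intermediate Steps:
E = -53/110 (E = -53*1/110 = -53/110 ≈ -0.48182)
H = 58292/7 (H = 6 - (181 - 56)*(-220 - 246)/7 = 6 - 125*(-466)/7 = 6 - ⅐*(-58250) = 6 + 58250/7 = 58292/7 ≈ 8327.4)
1/(H + E) = 1/(58292/7 - 53/110) = 1/(6411749/770) = 770/6411749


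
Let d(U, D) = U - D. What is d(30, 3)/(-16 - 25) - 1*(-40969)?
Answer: 1679702/41 ≈ 40968.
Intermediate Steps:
d(30, 3)/(-16 - 25) - 1*(-40969) = (30 - 1*3)/(-16 - 25) - 1*(-40969) = (30 - 3)/(-41) + 40969 = -1/41*27 + 40969 = -27/41 + 40969 = 1679702/41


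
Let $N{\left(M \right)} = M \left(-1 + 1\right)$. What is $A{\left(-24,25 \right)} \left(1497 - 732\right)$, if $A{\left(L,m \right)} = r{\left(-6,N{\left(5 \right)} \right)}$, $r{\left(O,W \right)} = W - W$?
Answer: $0$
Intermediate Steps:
$N{\left(M \right)} = 0$ ($N{\left(M \right)} = M 0 = 0$)
$r{\left(O,W \right)} = 0$
$A{\left(L,m \right)} = 0$
$A{\left(-24,25 \right)} \left(1497 - 732\right) = 0 \left(1497 - 732\right) = 0 \cdot 765 = 0$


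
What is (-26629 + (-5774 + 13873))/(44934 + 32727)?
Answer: -18530/77661 ≈ -0.23860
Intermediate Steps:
(-26629 + (-5774 + 13873))/(44934 + 32727) = (-26629 + 8099)/77661 = -18530*1/77661 = -18530/77661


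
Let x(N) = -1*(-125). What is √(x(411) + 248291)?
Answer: 4*√15526 ≈ 498.41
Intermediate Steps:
x(N) = 125
√(x(411) + 248291) = √(125 + 248291) = √248416 = 4*√15526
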